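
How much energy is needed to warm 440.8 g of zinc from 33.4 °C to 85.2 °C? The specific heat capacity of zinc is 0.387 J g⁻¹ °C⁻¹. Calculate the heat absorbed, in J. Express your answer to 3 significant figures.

q = 8840 J

q = m c ΔT = 440.8 × 0.387 × (85.2 − 33.4)
q = 440.8 × 0.387 × 51.8 = 8837 J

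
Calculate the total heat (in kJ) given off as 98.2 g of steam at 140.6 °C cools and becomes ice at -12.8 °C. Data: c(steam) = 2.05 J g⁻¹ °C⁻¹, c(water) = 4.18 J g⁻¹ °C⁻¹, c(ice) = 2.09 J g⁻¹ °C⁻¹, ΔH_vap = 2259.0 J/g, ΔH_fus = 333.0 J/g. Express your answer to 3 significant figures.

q = 306 kJ

q1 (cool steam 140.6→100 °C): 98.2 × 2.05 × 40.6 = 8173 J
q2 (condense at 100 °C): 98.2 × 2259.0 = 221834 J
q3 (cool water 100→0 °C): 98.2 × 4.18 × 100.0 = 41048 J
q4 (freeze at 0 °C): 98.2 × 333.0 = 32701 J
q5 (cool ice 0→-12.8 °C): 98.2 × 2.09 × 12.8 = 2627 J
Total: 8173 + 221834 + 41048 + 32701 + 2627 = 306383 J = 306 kJ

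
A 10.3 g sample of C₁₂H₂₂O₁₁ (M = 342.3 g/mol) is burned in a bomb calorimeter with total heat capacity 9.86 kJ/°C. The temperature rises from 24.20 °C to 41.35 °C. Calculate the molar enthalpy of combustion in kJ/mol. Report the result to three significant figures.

ΔT = 41.35 − 24.20 = 17.15 °C
q_cal = C_cal × ΔT = 9.86 × 17.15 = 169.099 kJ
n = 10.3 / 342.3 = 0.03009 mol
q_rxn = −q_cal = -169.099 kJ
ΔH = -169.099 / 0.03009 = -5620 kJ/mol

ΔH = -5620 kJ/mol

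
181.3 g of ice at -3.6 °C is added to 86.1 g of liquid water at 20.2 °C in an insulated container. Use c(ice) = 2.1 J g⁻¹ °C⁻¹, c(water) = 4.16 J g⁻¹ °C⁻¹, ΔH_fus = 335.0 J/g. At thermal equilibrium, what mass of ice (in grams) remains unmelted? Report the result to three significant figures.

m_ice remaining = 164 g

Heat to warm all ice to 0 °C: 181.3×2.1×3.6 = 1370.6 J
Heat released by water cooling to 0 °C: 86.1×4.16×20.2 = 7235.2 J
7235.2 J < 1370.6 + 181.3×335.0 = 62106.1 J, so not all ice melts; final T = 0 °C.
Heat left for melting: 7235.2 − 1370.6 = 5864.6 J
Mass melted = 5864.6 / 335.0 = 17.51 g
Ice remaining = 181.3 − 17.51 = 163.79 g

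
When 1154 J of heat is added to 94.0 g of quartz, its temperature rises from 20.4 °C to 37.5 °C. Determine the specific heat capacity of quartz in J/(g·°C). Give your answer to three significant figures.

c = q / (m ΔT) = 1154 / (94.0 × 17.1)
c = 1154 / 1607.4 = 0.718 J/(g·°C)

c = 0.718 J/(g·°C)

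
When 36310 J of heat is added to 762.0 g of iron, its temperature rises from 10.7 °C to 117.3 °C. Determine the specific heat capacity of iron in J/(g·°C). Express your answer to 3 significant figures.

c = q / (m ΔT) = 36310 / (762.0 × 106.6)
c = 36310 / 81229.2 = 0.447 J/(g·°C)

c = 0.447 J/(g·°C)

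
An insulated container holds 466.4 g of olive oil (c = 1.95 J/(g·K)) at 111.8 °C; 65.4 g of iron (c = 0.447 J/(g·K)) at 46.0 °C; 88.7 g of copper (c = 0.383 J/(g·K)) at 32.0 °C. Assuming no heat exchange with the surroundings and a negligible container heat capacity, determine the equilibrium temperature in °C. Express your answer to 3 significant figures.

T_f = 107 °C

Σ mᵢcᵢ(T − Tᵢ) = 0  ⇒  T = Σ mᵢcᵢTᵢ / Σ mᵢcᵢ
Σ mᵢcᵢ = 466.4×1.95 + 65.4×0.447 + 88.7×0.383 = 972.6859
Σ mᵢcᵢTᵢ = 909.48×111.8 + 29.2338×46.0 + 33.9721×32.0 = 104110
T = 104110 / 972.6859 = 107.0 °C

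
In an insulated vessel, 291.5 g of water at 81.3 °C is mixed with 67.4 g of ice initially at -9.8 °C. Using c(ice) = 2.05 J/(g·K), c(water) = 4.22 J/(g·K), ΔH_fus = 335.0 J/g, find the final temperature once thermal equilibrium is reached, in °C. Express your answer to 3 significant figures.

Heat to bring ice to 0 °C and melt it: q₁ = 67.4×2.05×9.8 + 67.4×335.0 = 23933 J
Heat the water can supply cooling to 0 °C: 291.5×4.22×81.3 = 100010 J > q₁, so all ice melts.
Energy balance: 291.5×4.22×(81.3 − T) = 23933 + 67.4×4.22×(T − 0)
1230.13(81.3 − T) = 23933 + 284.428 T
100010 − 23933 = 1514.558 T
T = 76077 / 1514.558 = 50.23 °C

T_f = 50.2 °C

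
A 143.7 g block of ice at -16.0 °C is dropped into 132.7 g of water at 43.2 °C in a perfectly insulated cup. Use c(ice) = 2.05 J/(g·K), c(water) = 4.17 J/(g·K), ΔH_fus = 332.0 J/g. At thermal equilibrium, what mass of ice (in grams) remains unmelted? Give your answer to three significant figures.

Heat to warm all ice to 0 °C: 143.7×2.05×16.0 = 4713.4 J
Heat released by water cooling to 0 °C: 132.7×4.17×43.2 = 23905 J
23905 J < 4713.4 + 143.7×332.0 = 52421.8 J, so not all ice melts; final T = 0 °C.
Heat left for melting: 23905 − 4713.4 = 19191.6 J
Mass melted = 19191.6 / 332.0 = 57.81 g
Ice remaining = 143.7 − 57.81 = 85.89 g

m_ice remaining = 85.9 g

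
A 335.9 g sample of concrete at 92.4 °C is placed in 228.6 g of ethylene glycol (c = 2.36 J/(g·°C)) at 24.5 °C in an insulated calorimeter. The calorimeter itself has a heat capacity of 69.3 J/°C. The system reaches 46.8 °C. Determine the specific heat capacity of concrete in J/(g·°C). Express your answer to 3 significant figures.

q_gained = (228.6 × 2.36 + 69.3) × (46.8 − 24.5) = 13576 J
q_lost = 335.9 × c × (92.4 − 46.8) = 15317.04 c
Set equal: c = 13576 / 15317.04 = 0.886 J/(g·°C)

c = 0.886 J/(g·°C)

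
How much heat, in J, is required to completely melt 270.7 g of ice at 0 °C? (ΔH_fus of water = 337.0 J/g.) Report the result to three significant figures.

q = 91200 J

q = m × ΔH_fus = 270.7 × 337.0 = 91230 J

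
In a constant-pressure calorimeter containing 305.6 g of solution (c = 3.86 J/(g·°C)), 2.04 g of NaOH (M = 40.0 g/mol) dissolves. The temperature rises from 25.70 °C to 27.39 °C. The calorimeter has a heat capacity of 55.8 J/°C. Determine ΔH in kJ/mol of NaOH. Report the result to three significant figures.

ΔH = -40.9 kJ/mol

|ΔT| = |27.39 − 25.70| = 1.69 °C
|q_surr| = (305.6 × 3.86 + 55.8) × 1.69 = 1235.416 × 1.69 = 2088 J
n(NaOH) = 2.04 / 40.0 = 0.05100 mol
Temperature rose, so q_rxn = −|q_surr| = -2.088 kJ
ΔH = q_rxn / n = -40.94 kJ/mol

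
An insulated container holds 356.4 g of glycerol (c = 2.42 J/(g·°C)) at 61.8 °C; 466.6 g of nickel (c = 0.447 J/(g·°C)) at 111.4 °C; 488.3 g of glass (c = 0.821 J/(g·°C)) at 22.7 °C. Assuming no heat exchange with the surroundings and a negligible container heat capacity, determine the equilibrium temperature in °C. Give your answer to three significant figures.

T_f = 58.2 °C

Σ mᵢcᵢ(T − Tᵢ) = 0  ⇒  T = Σ mᵢcᵢTᵢ / Σ mᵢcᵢ
Σ mᵢcᵢ = 356.4×2.42 + 466.6×0.447 + 488.3×0.821 = 1471.9525
Σ mᵢcᵢTᵢ = 862.488×61.8 + 208.5702×111.4 + 400.8943×22.7 = 85637
T = 85637 / 1471.9525 = 58.18 °C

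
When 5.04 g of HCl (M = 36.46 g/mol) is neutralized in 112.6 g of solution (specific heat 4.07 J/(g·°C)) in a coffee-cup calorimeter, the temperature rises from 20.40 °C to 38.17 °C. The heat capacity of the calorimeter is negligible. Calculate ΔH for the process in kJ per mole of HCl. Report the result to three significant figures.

ΔH = -58.9 kJ/mol

|ΔT| = |38.17 − 20.40| = 17.77 °C
|q_surr| = (112.6 × 4.07) × 17.77 = 458.282 × 17.77 = 8144 J
n(HCl) = 5.04 / 36.46 = 0.1382 mol
Temperature rose, so q_rxn = −|q_surr| = -8.144 kJ
ΔH = q_rxn / n = -58.93 kJ/mol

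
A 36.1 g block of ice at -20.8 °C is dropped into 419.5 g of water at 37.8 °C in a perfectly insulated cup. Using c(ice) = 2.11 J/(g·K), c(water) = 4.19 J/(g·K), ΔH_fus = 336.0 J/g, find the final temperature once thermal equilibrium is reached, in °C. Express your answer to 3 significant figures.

Heat to bring ice to 0 °C and melt it: q₁ = 36.1×2.11×20.8 + 36.1×336.0 = 13714 J
Heat the water can supply cooling to 0 °C: 419.5×4.19×37.8 = 66441.2 J > q₁, so all ice melts.
Energy balance: 419.5×4.19×(37.8 − T) = 13714 + 36.1×4.19×(T − 0)
1757.705(37.8 − T) = 13714 + 151.259 T
66441.2 − 13714 = 1908.964 T
T = 52727.2 / 1908.964 = 27.62 °C

T_f = 27.6 °C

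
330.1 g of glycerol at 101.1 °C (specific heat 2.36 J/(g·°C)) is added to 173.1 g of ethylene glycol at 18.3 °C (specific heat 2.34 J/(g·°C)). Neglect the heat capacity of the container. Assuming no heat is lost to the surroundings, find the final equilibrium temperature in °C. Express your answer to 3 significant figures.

Heat lost by glycerol = heat gained by ethylene glycol.
(330.1)(2.36)(101.1 − T) = (173.1)(2.34)(T − 18.3)
779.036 (101.1 − T) = 405.054 (T − 18.3)
78761 − 779.036 T = 405.054 T − 7412.5
86173.5 = 1184.090 T
T = 72.78 °C

T_f = 72.8 °C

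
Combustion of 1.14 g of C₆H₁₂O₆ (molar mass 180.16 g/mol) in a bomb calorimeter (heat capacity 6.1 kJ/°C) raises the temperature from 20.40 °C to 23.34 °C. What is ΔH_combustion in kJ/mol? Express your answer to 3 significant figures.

ΔH = -2830 kJ/mol

ΔT = 23.34 − 20.40 = 2.94 °C
q_cal = C_cal × ΔT = 6.1 × 2.94 = 17.934 kJ
n = 1.14 / 180.16 = 0.006328 mol
q_rxn = −q_cal = -17.934 kJ
ΔH = -17.934 / 0.006328 = -2834 kJ/mol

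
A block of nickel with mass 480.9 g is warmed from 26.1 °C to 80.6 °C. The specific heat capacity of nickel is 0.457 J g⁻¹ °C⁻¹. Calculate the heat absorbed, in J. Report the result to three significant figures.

q = 12000 J

q = m c ΔT = 480.9 × 0.457 × (80.6 − 26.1)
q = 480.9 × 0.457 × 54.5 = 11980 J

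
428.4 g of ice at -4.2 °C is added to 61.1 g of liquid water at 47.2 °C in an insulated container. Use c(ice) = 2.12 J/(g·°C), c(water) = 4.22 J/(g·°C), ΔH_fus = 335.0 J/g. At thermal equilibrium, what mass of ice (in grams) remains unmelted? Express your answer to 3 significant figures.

m_ice remaining = 403 g

Heat to warm all ice to 0 °C: 428.4×2.12×4.2 = 3814.5 J
Heat released by water cooling to 0 °C: 61.1×4.22×47.2 = 12170 J
12170 J < 3814.5 + 428.4×335.0 = 147328.5 J, so not all ice melts; final T = 0 °C.
Heat left for melting: 12170 − 3814.5 = 8355.5 J
Mass melted = 8355.5 / 335.0 = 24.94 g
Ice remaining = 428.4 − 24.94 = 403.46 g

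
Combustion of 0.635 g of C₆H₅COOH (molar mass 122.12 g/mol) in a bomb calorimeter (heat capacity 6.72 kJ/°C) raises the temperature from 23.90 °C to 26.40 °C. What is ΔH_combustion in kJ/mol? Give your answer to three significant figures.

ΔT = 26.40 − 23.90 = 2.50 °C
q_cal = C_cal × ΔT = 6.72 × 2.50 = 16.8 kJ
n = 0.635 / 122.12 = 0.005200 mol
q_rxn = −q_cal = -16.8 kJ
ΔH = -16.8 / 0.005200 = -3231 kJ/mol

ΔH = -3230 kJ/mol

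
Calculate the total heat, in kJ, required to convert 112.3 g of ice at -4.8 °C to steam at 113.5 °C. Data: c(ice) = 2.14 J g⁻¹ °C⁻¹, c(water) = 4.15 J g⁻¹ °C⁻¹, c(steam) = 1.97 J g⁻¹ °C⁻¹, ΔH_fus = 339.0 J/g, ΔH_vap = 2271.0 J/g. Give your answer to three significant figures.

q1 (heat ice -4.8→0.0 °C): 112.3 × 2.14 × 4.8 = 1154 J
q2 (melt at 0 °C): 112.3 × 339.0 = 38070 J
q3 (heat water 0.0→100.0 °C): 112.3 × 4.15 × 100.0 = 46605 J
q4 (vaporize at 100 °C): 112.3 × 2271.0 = 255033 J
q5 (heat steam 100.0→113.5 °C): 112.3 × 1.97 × 13.5 = 2987 J
Total: 1154 + 38070 + 46605 + 255033 + 2987 = 343849 J = 344 kJ

q = 344 kJ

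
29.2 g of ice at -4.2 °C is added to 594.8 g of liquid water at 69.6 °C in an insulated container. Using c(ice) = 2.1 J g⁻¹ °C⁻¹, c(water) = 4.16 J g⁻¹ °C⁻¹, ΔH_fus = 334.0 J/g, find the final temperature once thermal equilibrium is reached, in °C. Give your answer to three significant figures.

T_f = 62.5 °C

Heat to bring ice to 0 °C and melt it: q₁ = 29.2×2.1×4.2 + 29.2×334.0 = 10010 J
Heat the water can supply cooling to 0 °C: 594.8×4.16×69.6 = 172216 J > q₁, so all ice melts.
Energy balance: 594.8×4.16×(69.6 − T) = 10010 + 29.2×4.16×(T − 0)
2474.368(69.6 − T) = 10010 + 121.472 T
172216 − 10010 = 2595.840 T
T = 162206 / 2595.840 = 62.49 °C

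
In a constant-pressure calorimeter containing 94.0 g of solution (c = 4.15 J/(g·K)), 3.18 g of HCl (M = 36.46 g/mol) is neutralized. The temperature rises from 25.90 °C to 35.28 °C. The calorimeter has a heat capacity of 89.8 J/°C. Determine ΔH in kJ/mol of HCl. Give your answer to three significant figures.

|ΔT| = |35.28 − 25.90| = 9.38 °C
|q_surr| = (94.0 × 4.15 + 89.8) × 9.38 = 479.9 × 9.38 = 4501 J
n(HCl) = 3.18 / 36.46 = 0.08722 mol
Temperature rose, so q_rxn = −|q_surr| = -4.501 kJ
ΔH = q_rxn / n = -51.61 kJ/mol

ΔH = -51.6 kJ/mol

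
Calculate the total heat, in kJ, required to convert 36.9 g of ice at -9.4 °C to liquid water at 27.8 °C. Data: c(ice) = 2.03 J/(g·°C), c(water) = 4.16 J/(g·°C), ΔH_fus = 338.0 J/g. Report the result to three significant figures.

q1 (heat ice -9.4→0.0 °C): 36.9 × 2.03 × 9.4 = 704 J
q2 (melt at 0 °C): 36.9 × 338.0 = 12472 J
q3 (heat water 0.0→27.8 °C): 36.9 × 4.16 × 27.8 = 4267 J
Total: 704 + 12472 + 4267 = 17443 J = 17.4 kJ

q = 17.4 kJ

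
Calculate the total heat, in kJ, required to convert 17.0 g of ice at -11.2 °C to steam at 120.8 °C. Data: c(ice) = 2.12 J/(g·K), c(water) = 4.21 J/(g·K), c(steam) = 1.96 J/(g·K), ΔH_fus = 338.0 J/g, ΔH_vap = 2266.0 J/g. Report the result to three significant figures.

q1 (heat ice -11.2→0.0 °C): 17.0 × 2.12 × 11.2 = 404 J
q2 (melt at 0 °C): 17.0 × 338.0 = 5746 J
q3 (heat water 0.0→100.0 °C): 17.0 × 4.21 × 100.0 = 7157 J
q4 (vaporize at 100 °C): 17.0 × 2266.0 = 38522 J
q5 (heat steam 100.0→120.8 °C): 17.0 × 1.96 × 20.8 = 693 J
Total: 404 + 5746 + 7157 + 38522 + 693 = 52522 J = 52.5 kJ

q = 52.5 kJ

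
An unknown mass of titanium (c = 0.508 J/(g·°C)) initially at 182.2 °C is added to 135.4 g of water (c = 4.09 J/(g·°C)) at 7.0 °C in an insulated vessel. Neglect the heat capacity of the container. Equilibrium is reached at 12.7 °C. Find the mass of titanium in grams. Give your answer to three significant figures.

m = 36.7 g

q_gained = (135.4 × 4.09) × (12.7 − 7.0) = 3157 J
q_lost = m × 0.508 × (182.2 − 12.7) = 86.106 m
m = 3157 / 86.106 = 36.7 g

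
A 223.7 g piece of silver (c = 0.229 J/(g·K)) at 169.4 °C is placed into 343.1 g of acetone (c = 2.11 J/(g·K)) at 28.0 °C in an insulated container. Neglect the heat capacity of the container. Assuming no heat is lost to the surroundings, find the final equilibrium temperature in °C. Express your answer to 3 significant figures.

T_f = 37.3 °C

Heat lost by silver = heat gained by acetone.
(223.7)(0.229)(169.4 − T) = (343.1)(2.11)(T − 28.0)
51.2273 (169.4 − T) = 723.941 (T − 28.0)
8677.9 − 51.2273 T = 723.941 T − 20270
28947.9 = 775.1683 T
T = 37.34 °C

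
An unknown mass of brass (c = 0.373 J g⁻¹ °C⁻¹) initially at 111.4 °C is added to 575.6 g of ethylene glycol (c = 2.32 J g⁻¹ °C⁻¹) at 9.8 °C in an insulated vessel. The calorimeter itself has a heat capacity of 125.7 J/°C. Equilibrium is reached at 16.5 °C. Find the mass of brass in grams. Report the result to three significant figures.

m = 277 g

q_gained = (575.6 × 2.32 + 125.7) × (16.5 − 9.8) = 9789 J
q_lost = m × 0.373 × (111.4 − 16.5) = 35.3977 m
m = 9789 / 35.3977 = 277 g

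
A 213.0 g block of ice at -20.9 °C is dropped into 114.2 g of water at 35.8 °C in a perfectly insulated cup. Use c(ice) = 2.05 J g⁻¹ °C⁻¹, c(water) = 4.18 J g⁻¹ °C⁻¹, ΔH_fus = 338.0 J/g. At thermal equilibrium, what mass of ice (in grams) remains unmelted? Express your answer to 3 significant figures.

m_ice remaining = 189 g

Heat to warm all ice to 0 °C: 213.0×2.05×20.9 = 9126.0 J
Heat released by water cooling to 0 °C: 114.2×4.18×35.8 = 17089 J
17089 J < 9126.0 + 213.0×338.0 = 81120.0 J, so not all ice melts; final T = 0 °C.
Heat left for melting: 17089 − 9126.0 = 7963.0 J
Mass melted = 7963.0 / 338.0 = 23.56 g
Ice remaining = 213.0 − 23.56 = 189.44 g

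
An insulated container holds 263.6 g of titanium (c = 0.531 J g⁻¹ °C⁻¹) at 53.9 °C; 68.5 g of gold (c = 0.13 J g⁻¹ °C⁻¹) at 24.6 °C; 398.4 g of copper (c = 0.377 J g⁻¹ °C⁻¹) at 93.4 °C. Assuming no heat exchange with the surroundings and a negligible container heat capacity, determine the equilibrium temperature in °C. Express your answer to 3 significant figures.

Σ mᵢcᵢ(T − Tᵢ) = 0  ⇒  T = Σ mᵢcᵢTᵢ / Σ mᵢcᵢ
Σ mᵢcᵢ = 263.6×0.531 + 68.5×0.13 + 398.4×0.377 = 299.0734
Σ mᵢcᵢTᵢ = 139.9716×53.9 + 8.905×24.6 + 150.1968×93.4 = 21792
T = 21792 / 299.0734 = 72.87 °C

T_f = 72.9 °C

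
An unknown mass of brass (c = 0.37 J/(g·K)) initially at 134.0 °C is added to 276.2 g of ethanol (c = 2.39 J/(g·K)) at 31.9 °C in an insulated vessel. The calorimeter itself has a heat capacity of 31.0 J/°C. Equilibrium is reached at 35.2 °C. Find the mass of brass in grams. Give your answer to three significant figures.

m = 62.4 g

q_gained = (276.2 × 2.39 + 31.0) × (35.2 − 31.9) = 2281 J
q_lost = m × 0.37 × (134.0 − 35.2) = 36.556 m
m = 2281 / 36.556 = 62.4 g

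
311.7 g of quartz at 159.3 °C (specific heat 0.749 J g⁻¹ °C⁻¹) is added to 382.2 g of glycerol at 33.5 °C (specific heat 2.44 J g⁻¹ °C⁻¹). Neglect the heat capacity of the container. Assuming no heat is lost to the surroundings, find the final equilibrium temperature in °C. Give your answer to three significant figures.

T_f = 58.7 °C

Heat lost by quartz = heat gained by glycerol.
(311.7)(0.749)(159.3 − T) = (382.2)(2.44)(T − 33.5)
233.4633 (159.3 − T) = 932.568 (T − 33.5)
37191 − 233.4633 T = 932.568 T − 31241
68432 = 1166.0313 T
T = 58.69 °C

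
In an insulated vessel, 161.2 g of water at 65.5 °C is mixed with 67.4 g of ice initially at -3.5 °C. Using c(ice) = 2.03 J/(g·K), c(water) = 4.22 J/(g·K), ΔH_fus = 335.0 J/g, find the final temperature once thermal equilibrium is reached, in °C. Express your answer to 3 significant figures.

T_f = 22.3 °C

Heat to bring ice to 0 °C and melt it: q₁ = 67.4×2.03×3.5 + 67.4×335.0 = 23058 J
Heat the water can supply cooling to 0 °C: 161.2×4.22×65.5 = 44557.3 J > q₁, so all ice melts.
Energy balance: 161.2×4.22×(65.5 − T) = 23058 + 67.4×4.22×(T − 0)
680.264(65.5 − T) = 23058 + 284.428 T
44557.3 − 23058 = 964.692 T
T = 21499.3 / 964.692 = 22.29 °C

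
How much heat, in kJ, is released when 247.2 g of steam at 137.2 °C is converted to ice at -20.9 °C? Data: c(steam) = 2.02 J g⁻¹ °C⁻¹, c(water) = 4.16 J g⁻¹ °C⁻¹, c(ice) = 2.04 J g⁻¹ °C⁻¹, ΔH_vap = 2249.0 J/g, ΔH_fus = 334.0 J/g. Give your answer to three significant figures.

q = 770 kJ

q1 (cool steam 137.2→100 °C): 247.2 × 2.02 × 37.2 = 18576 J
q2 (condense at 100 °C): 247.2 × 2249.0 = 555953 J
q3 (cool water 100→0 °C): 247.2 × 4.16 × 100.0 = 102835 J
q4 (freeze at 0 °C): 247.2 × 334.0 = 82565 J
q5 (cool ice 0→-20.9 °C): 247.2 × 2.04 × 20.9 = 10540 J
Total: 18576 + 555953 + 102835 + 82565 + 10540 = 770469 J = 770 kJ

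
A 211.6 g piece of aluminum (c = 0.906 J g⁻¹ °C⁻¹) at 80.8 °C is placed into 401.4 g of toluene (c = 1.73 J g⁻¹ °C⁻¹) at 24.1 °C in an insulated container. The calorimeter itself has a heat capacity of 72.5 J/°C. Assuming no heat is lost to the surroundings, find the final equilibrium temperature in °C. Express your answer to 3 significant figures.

Heat lost by aluminum = heat gained by toluene + calorimeter.
(211.6)(0.906)(80.8 − T) = [(401.4)(1.73) + 72.5](T − 24.1)
191.7096 (80.8 − T) = 766.922 (T − 24.1)
15490 − 191.7096 T = 766.922 T − 18483
33973 = 958.6316 T
T = 35.44 °C

T_f = 35.4 °C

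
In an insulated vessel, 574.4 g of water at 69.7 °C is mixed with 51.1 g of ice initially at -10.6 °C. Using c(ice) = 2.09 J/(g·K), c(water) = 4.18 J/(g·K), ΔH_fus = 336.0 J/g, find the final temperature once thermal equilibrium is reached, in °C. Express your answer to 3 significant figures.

T_f = 57.0 °C

Heat to bring ice to 0 °C and melt it: q₁ = 51.1×2.09×10.6 + 51.1×336.0 = 18302 J
Heat the water can supply cooling to 0 °C: 574.4×4.18×69.7 = 167349 J > q₁, so all ice melts.
Energy balance: 574.4×4.18×(69.7 − T) = 18302 + 51.1×4.18×(T − 0)
2400.992(69.7 − T) = 18302 + 213.598 T
167349 − 18302 = 2614.590 T
T = 149047 / 2614.590 = 57.01 °C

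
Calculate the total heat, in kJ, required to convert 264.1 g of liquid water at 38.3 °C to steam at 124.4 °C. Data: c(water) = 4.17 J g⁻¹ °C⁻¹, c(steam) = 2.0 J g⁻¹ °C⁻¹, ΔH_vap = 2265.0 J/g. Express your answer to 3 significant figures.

q1 (heat water 38.3→100.0 °C): 264.1 × 4.17 × 61.7 = 67950 J
q2 (vaporize at 100 °C): 264.1 × 2265.0 = 598187 J
q3 (heat steam 100.0→124.4 °C): 264.1 × 2.0 × 24.4 = 12888 J
Total: 67950 + 598187 + 12888 = 679025 J = 679 kJ

q = 679 kJ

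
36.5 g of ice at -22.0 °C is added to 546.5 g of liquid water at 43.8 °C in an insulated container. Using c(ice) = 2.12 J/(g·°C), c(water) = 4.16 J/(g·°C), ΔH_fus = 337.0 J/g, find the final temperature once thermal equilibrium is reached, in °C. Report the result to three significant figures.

Heat to bring ice to 0 °C and melt it: q₁ = 36.5×2.12×22.0 + 36.5×337.0 = 14003 J
Heat the water can supply cooling to 0 °C: 546.5×4.16×43.8 = 99576.7 J > q₁, so all ice melts.
Energy balance: 546.5×4.16×(43.8 − T) = 14003 + 36.5×4.16×(T − 0)
2273.44(43.8 − T) = 14003 + 151.84 T
99576.7 − 14003 = 2425.28 T
T = 85573.7 / 2425.28 = 35.28 °C

T_f = 35.3 °C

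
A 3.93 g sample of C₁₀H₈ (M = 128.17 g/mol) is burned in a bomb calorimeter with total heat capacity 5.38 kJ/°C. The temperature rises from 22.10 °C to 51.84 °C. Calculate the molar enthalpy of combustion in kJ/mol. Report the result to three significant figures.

ΔH = -5220 kJ/mol

ΔT = 51.84 − 22.10 = 29.74 °C
q_cal = C_cal × ΔT = 5.38 × 29.74 = 160.0012 kJ
n = 3.93 / 128.17 = 0.03066 mol
q_rxn = −q_cal = -160.0012 kJ
ΔH = -160.0012 / 0.03066 = -5219 kJ/mol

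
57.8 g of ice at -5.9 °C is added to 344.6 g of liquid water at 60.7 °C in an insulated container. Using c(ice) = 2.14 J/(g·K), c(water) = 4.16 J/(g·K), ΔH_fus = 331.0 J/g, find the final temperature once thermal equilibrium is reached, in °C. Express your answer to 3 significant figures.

Heat to bring ice to 0 °C and melt it: q₁ = 57.8×2.14×5.9 + 57.8×331.0 = 19862 J
Heat the water can supply cooling to 0 °C: 344.6×4.16×60.7 = 87015.6 J > q₁, so all ice melts.
Energy balance: 344.6×4.16×(60.7 − T) = 19862 + 57.8×4.16×(T − 0)
1433.536(60.7 − T) = 19862 + 240.448 T
87015.6 − 19862 = 1673.984 T
T = 67153.6 / 1673.984 = 40.12 °C

T_f = 40.1 °C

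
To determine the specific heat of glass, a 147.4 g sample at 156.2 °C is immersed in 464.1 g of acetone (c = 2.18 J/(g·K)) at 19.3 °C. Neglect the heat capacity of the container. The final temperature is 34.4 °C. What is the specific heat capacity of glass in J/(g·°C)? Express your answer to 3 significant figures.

c = 0.851 J/(g·°C)

q_gained = (464.1 × 2.18) × (34.4 − 19.3) = 15280 J
q_lost = 147.4 × c × (156.2 − 34.4) = 17953.32 c
Set equal: c = 15280 / 17953.32 = 0.851 J/(g·°C)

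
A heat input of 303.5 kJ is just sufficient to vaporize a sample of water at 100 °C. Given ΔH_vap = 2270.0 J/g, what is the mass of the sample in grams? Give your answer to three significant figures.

m = q / ΔH_vap = 303500 J / 2270.0 J/g = 134 g

m = 134 g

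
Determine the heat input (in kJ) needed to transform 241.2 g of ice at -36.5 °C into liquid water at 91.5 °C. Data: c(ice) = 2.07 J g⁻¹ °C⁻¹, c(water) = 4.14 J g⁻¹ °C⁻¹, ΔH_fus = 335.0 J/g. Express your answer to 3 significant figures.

q = 190 kJ

q1 (heat ice -36.5→0.0 °C): 241.2 × 2.07 × 36.5 = 18224 J
q2 (melt at 0 °C): 241.2 × 335.0 = 80802 J
q3 (heat water 0.0→91.5 °C): 241.2 × 4.14 × 91.5 = 91369 J
Total: 18224 + 80802 + 91369 = 190395 J = 190 kJ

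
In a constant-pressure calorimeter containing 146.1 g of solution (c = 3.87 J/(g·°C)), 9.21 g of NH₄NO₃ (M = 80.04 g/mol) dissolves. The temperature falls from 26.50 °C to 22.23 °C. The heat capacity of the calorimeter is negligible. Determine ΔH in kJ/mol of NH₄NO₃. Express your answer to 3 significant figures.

|ΔT| = |22.23 − 26.50| = 4.27 °C
|q_surr| = (146.1 × 3.87) × 4.27 = 565.407 × 4.27 = 2414 J
n(NH₄NO₃) = 9.21 / 80.04 = 0.1151 mol
Temperature fell, so q_rxn = +|q_surr| = 2.414 kJ
ΔH = q_rxn / n = 20.97 kJ/mol

ΔH = 21.0 kJ/mol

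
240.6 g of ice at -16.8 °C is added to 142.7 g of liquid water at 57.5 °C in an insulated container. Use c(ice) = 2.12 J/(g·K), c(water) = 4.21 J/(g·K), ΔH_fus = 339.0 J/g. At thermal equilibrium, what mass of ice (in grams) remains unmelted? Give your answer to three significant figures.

Heat to warm all ice to 0 °C: 240.6×2.12×16.8 = 8569.2 J
Heat released by water cooling to 0 °C: 142.7×4.21×57.5 = 34544 J
34544 J < 8569.2 + 240.6×339.0 = 90132.6 J, so not all ice melts; final T = 0 °C.
Heat left for melting: 34544 − 8569.2 = 25974.8 J
Mass melted = 25974.8 / 339.0 = 76.62 g
Ice remaining = 240.6 − 76.62 = 163.98 g

m_ice remaining = 164 g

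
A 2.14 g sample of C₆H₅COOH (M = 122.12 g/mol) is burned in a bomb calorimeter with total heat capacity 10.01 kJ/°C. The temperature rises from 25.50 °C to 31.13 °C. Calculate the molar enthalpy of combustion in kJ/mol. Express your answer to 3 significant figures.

ΔT = 31.13 − 25.50 = 5.63 °C
q_cal = C_cal × ΔT = 10.01 × 5.63 = 56.3563 kJ
n = 2.14 / 122.12 = 0.01752 mol
q_rxn = −q_cal = -56.3563 kJ
ΔH = -56.3563 / 0.01752 = -3217 kJ/mol

ΔH = -3220 kJ/mol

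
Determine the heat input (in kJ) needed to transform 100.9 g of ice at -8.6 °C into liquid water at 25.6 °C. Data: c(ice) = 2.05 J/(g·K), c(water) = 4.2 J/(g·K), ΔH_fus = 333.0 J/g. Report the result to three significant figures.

q = 46.2 kJ

q1 (heat ice -8.6→0.0 °C): 100.9 × 2.05 × 8.6 = 1779 J
q2 (melt at 0 °C): 100.9 × 333.0 = 33600 J
q3 (heat water 0.0→25.6 °C): 100.9 × 4.2 × 25.6 = 10849 J
Total: 1779 + 33600 + 10849 = 46228 J = 46.2 kJ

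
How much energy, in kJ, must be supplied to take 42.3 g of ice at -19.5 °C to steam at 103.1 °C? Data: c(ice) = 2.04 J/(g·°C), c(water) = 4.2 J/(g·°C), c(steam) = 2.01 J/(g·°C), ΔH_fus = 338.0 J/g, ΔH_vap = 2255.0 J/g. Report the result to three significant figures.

q1 (heat ice -19.5→0.0 °C): 42.3 × 2.04 × 19.5 = 1683 J
q2 (melt at 0 °C): 42.3 × 338.0 = 14297 J
q3 (heat water 0.0→100.0 °C): 42.3 × 4.2 × 100.0 = 17766 J
q4 (vaporize at 100 °C): 42.3 × 2255.0 = 95387 J
q5 (heat steam 100.0→103.1 °C): 42.3 × 2.01 × 3.1 = 264 J
Total: 1683 + 14297 + 17766 + 95387 + 264 = 129397 J = 129 kJ

q = 129 kJ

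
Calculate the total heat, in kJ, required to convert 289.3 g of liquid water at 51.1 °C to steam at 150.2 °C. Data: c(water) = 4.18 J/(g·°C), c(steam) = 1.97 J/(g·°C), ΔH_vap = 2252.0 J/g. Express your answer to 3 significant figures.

q1 (heat water 51.1→100.0 °C): 289.3 × 4.18 × 48.9 = 59133 J
q2 (vaporize at 100 °C): 289.3 × 2252.0 = 651504 J
q3 (heat steam 100.0→150.2 °C): 289.3 × 1.97 × 50.2 = 28610 J
Total: 59133 + 651504 + 28610 = 739247 J = 739 kJ

q = 739 kJ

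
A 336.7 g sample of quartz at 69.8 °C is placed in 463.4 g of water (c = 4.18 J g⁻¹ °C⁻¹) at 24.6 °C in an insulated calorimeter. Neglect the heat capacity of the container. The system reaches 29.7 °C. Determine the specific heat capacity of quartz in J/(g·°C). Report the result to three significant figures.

c = 0.732 J/(g·°C)

q_gained = (463.4 × 4.18) × (29.7 − 24.6) = 9879 J
q_lost = 336.7 × c × (69.8 − 29.7) = 13501.67 c
Set equal: c = 9879 / 13501.67 = 0.732 J/(g·°C)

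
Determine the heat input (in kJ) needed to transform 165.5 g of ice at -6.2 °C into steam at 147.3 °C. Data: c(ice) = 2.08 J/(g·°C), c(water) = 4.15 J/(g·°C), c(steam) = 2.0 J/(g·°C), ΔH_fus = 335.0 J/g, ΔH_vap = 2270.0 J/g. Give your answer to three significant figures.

q1 (heat ice -6.2→0.0 °C): 165.5 × 2.08 × 6.2 = 2134 J
q2 (melt at 0 °C): 165.5 × 335.0 = 55443 J
q3 (heat water 0.0→100.0 °C): 165.5 × 4.15 × 100.0 = 68683 J
q4 (vaporize at 100 °C): 165.5 × 2270.0 = 375685 J
q5 (heat steam 100.0→147.3 °C): 165.5 × 2.0 × 47.3 = 15656 J
Total: 2134 + 55443 + 68683 + 375685 + 15656 = 517601 J = 518 kJ

q = 518 kJ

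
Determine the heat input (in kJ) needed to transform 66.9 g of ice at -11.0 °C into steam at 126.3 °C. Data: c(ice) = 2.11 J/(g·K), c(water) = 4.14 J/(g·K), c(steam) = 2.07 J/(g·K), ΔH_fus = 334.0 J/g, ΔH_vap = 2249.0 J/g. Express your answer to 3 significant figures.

q1 (heat ice -11.0→0.0 °C): 66.9 × 2.11 × 11.0 = 1553 J
q2 (melt at 0 °C): 66.9 × 334.0 = 22345 J
q3 (heat water 0.0→100.0 °C): 66.9 × 4.14 × 100.0 = 27697 J
q4 (vaporize at 100 °C): 66.9 × 2249.0 = 150458 J
q5 (heat steam 100.0→126.3 °C): 66.9 × 2.07 × 26.3 = 3642 J
Total: 1553 + 22345 + 27697 + 150458 + 3642 = 205695 J = 206 kJ

q = 206 kJ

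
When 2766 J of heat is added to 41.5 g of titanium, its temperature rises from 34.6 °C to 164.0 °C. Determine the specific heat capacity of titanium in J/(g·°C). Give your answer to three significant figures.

c = 0.515 J/(g·°C)

c = q / (m ΔT) = 2766 / (41.5 × 129.4)
c = 2766 / 5370.1 = 0.515 J/(g·°C)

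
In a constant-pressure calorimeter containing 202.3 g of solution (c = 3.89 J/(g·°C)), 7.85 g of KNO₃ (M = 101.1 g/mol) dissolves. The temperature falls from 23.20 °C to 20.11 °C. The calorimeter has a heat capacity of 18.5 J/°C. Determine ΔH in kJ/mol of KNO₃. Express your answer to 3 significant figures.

|ΔT| = |20.11 − 23.20| = 3.09 °C
|q_surr| = (202.3 × 3.89 + 18.5) × 3.09 = 805.447 × 3.09 = 2489 J
n(KNO₃) = 7.85 / 101.1 = 0.07765 mol
Temperature fell, so q_rxn = +|q_surr| = 2.489 kJ
ΔH = q_rxn / n = 32.05 kJ/mol

ΔH = 32.1 kJ/mol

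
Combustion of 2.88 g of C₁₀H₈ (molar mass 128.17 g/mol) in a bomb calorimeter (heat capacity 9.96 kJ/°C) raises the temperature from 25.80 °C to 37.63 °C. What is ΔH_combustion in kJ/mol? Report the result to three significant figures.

ΔT = 37.63 − 25.80 = 11.83 °C
q_cal = C_cal × ΔT = 9.96 × 11.83 = 117.8268 kJ
n = 2.88 / 128.17 = 0.02247 mol
q_rxn = −q_cal = -117.8268 kJ
ΔH = -117.8268 / 0.02247 = -5244 kJ/mol

ΔH = -5240 kJ/mol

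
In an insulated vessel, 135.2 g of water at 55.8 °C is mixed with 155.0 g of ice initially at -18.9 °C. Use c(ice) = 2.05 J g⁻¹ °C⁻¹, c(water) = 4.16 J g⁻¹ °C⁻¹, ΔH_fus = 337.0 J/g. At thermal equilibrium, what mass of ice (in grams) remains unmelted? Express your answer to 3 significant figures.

Heat to warm all ice to 0 °C: 155.0×2.05×18.9 = 6005.5 J
Heat released by water cooling to 0 °C: 135.2×4.16×55.8 = 31384 J
31384 J < 6005.5 + 155.0×337.0 = 58240.5 J, so not all ice melts; final T = 0 °C.
Heat left for melting: 31384 − 6005.5 = 25378.5 J
Mass melted = 25378.5 / 337.0 = 75.31 g
Ice remaining = 155.0 − 75.31 = 79.69 g

m_ice remaining = 79.7 g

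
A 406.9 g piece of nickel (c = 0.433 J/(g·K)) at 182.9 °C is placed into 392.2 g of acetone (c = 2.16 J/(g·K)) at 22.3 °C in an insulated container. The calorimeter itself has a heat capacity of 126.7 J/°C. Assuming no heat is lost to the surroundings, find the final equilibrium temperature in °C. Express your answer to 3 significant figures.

Heat lost by nickel = heat gained by acetone + calorimeter.
(406.9)(0.433)(182.9 − T) = [(392.2)(2.16) + 126.7](T − 22.3)
176.1877 (182.9 − T) = 973.852 (T − 22.3)
32225 − 176.1877 T = 973.852 T − 21717
53942 = 1150.0397 T
T = 46.90 °C

T_f = 46.9 °C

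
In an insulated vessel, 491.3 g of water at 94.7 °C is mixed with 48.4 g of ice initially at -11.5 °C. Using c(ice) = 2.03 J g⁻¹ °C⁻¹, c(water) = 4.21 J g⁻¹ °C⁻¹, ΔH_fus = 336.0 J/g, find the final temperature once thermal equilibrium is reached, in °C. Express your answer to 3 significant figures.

Heat to bring ice to 0 °C and melt it: q₁ = 48.4×2.03×11.5 + 48.4×336.0 = 17392 J
Heat the water can supply cooling to 0 °C: 491.3×4.21×94.7 = 195875 J > q₁, so all ice melts.
Energy balance: 491.3×4.21×(94.7 − T) = 17392 + 48.4×4.21×(T − 0)
2068.373(94.7 − T) = 17392 + 203.764 T
195875 − 17392 = 2272.137 T
T = 178483 / 2272.137 = 78.55 °C

T_f = 78.6 °C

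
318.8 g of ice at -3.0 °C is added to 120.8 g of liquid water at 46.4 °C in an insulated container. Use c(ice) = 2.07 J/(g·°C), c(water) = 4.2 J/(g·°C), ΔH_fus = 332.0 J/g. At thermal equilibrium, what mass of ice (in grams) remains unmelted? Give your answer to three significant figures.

m_ice remaining = 254 g

Heat to warm all ice to 0 °C: 318.8×2.07×3.0 = 1979.7 J
Heat released by water cooling to 0 °C: 120.8×4.2×46.4 = 23542 J
23542 J < 1979.7 + 318.8×332.0 = 107821.3 J, so not all ice melts; final T = 0 °C.
Heat left for melting: 23542 − 1979.7 = 21562.3 J
Mass melted = 21562.3 / 332.0 = 64.95 g
Ice remaining = 318.8 − 64.95 = 253.85 g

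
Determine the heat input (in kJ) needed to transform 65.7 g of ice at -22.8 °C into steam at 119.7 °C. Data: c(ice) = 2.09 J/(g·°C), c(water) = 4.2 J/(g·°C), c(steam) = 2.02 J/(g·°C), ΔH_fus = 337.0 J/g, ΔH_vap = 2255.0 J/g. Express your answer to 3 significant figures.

q = 204 kJ

q1 (heat ice -22.8→0.0 °C): 65.7 × 2.09 × 22.8 = 3131 J
q2 (melt at 0 °C): 65.7 × 337.0 = 22141 J
q3 (heat water 0.0→100.0 °C): 65.7 × 4.2 × 100.0 = 27594 J
q4 (vaporize at 100 °C): 65.7 × 2255.0 = 148154 J
q5 (heat steam 100.0→119.7 °C): 65.7 × 2.02 × 19.7 = 2614 J
Total: 3131 + 22141 + 27594 + 148154 + 2614 = 203634 J = 204 kJ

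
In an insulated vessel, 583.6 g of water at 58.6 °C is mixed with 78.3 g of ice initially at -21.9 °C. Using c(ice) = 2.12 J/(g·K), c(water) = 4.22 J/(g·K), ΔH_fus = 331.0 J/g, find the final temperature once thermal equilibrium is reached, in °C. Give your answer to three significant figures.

Heat to bring ice to 0 °C and melt it: q₁ = 78.3×2.12×21.9 + 78.3×331.0 = 29553 J
Heat the water can supply cooling to 0 °C: 583.6×4.22×58.6 = 144320 J > q₁, so all ice melts.
Energy balance: 583.6×4.22×(58.6 − T) = 29553 + 78.3×4.22×(T − 0)
2462.792(58.6 − T) = 29553 + 330.426 T
144320 − 29553 = 2793.218 T
T = 114767 / 2793.218 = 41.09 °C

T_f = 41.1 °C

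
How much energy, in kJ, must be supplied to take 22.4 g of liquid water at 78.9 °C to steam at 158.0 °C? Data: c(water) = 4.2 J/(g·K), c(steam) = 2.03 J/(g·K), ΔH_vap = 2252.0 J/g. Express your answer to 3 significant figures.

q = 55.1 kJ

q1 (heat water 78.9→100.0 °C): 22.4 × 4.2 × 21.1 = 1985 J
q2 (vaporize at 100 °C): 22.4 × 2252.0 = 50445 J
q3 (heat steam 100.0→158.0 °C): 22.4 × 2.03 × 58.0 = 2637 J
Total: 1985 + 50445 + 2637 = 55067 J = 55.1 kJ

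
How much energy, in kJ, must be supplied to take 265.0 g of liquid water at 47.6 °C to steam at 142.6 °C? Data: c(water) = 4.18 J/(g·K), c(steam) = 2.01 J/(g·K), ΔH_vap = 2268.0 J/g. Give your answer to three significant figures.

q1 (heat water 47.6→100.0 °C): 265.0 × 4.18 × 52.4 = 58043 J
q2 (vaporize at 100 °C): 265.0 × 2268.0 = 601020 J
q3 (heat steam 100.0→142.6 °C): 265.0 × 2.01 × 42.6 = 22691 J
Total: 58043 + 601020 + 22691 = 681754 J = 682 kJ

q = 682 kJ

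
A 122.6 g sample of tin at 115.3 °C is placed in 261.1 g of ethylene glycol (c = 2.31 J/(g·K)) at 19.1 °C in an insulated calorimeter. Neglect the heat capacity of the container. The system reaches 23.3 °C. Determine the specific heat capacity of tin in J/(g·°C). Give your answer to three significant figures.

q_gained = (261.1 × 2.31) × (23.3 − 19.1) = 2533 J
q_lost = 122.6 × c × (115.3 − 23.3) = 11279.2 c
Set equal: c = 2533 / 11279.2 = 0.225 J/(g·°C)

c = 0.225 J/(g·°C)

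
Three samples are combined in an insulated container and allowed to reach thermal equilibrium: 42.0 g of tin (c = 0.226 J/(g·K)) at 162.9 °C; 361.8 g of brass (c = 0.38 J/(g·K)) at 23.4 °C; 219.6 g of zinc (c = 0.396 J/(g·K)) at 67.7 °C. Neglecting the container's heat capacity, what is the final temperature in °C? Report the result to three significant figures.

T_f = 45.5 °C

Σ mᵢcᵢ(T − Tᵢ) = 0  ⇒  T = Σ mᵢcᵢTᵢ / Σ mᵢcᵢ
Σ mᵢcᵢ = 42.0×0.226 + 361.8×0.38 + 219.6×0.396 = 233.9376
Σ mᵢcᵢTᵢ = 9.492×162.9 + 137.484×23.4 + 86.9616×67.7 = 10651
T = 10651 / 233.9376 = 45.53 °C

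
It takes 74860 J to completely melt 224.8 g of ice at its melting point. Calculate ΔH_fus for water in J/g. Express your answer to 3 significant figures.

ΔH_fus = q / m = 74860 / 224.8 = 333 J/g

ΔH_fus = 333 J/g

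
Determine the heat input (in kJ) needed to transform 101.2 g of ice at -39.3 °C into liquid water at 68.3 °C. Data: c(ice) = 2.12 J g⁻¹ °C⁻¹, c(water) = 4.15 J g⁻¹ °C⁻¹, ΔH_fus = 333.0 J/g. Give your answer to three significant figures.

q = 70.8 kJ

q1 (heat ice -39.3→0.0 °C): 101.2 × 2.12 × 39.3 = 8432 J
q2 (melt at 0 °C): 101.2 × 333.0 = 33700 J
q3 (heat water 0.0→68.3 °C): 101.2 × 4.15 × 68.3 = 28685 J
Total: 8432 + 33700 + 28685 = 70817 J = 70.8 kJ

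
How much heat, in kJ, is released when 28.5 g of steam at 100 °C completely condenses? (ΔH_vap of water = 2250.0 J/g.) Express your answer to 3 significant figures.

q = 64.1 kJ

q = m × ΔH_vap = 28.5 × 2250.0 = 64130 J = 64.1 kJ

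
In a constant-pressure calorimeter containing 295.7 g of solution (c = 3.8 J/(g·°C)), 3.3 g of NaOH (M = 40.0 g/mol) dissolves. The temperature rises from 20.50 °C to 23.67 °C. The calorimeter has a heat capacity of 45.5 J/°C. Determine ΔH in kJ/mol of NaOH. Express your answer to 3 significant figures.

ΔH = -44.9 kJ/mol

|ΔT| = |23.67 − 20.50| = 3.17 °C
|q_surr| = (295.7 × 3.8 + 45.5) × 3.17 = 1169.16 × 3.17 = 3706 J
n(NaOH) = 3.3 / 40.0 = 0.08250 mol
Temperature rose, so q_rxn = −|q_surr| = -3.706 kJ
ΔH = q_rxn / n = -44.92 kJ/mol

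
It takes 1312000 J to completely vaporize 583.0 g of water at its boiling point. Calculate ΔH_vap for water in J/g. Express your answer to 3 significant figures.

ΔH_vap = q / m = 1312000 / 583.0 = 2250 J/g

ΔH_vap = 2250 J/g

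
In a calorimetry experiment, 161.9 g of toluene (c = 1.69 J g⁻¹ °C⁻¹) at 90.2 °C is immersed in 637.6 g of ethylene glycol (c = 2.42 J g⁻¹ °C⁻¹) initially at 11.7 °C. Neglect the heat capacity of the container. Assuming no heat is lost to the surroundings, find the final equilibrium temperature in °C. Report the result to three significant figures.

Heat lost by toluene = heat gained by ethylene glycol.
(161.9)(1.69)(90.2 − T) = (637.6)(2.42)(T − 11.7)
273.611 (90.2 − T) = 1542.992 (T − 11.7)
24680 − 273.611 T = 1542.992 T − 18053
42733 = 1816.603 T
T = 23.52 °C

T_f = 23.5 °C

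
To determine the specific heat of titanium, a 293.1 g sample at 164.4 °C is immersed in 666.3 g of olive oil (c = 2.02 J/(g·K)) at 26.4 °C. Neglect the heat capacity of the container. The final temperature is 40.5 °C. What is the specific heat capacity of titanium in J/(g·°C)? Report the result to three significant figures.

q_gained = (666.3 × 2.02) × (40.5 − 26.4) = 18980 J
q_lost = 293.1 × c × (164.4 − 40.5) = 36315.09 c
Set equal: c = 18980 / 36315.09 = 0.523 J/(g·°C)

c = 0.523 J/(g·°C)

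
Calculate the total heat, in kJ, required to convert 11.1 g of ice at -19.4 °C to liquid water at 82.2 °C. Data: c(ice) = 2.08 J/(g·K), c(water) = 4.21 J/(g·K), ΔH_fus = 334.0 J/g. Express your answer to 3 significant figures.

q1 (heat ice -19.4→0.0 °C): 11.1 × 2.08 × 19.4 = 448 J
q2 (melt at 0 °C): 11.1 × 334.0 = 3707 J
q3 (heat water 0.0→82.2 °C): 11.1 × 4.21 × 82.2 = 3841 J
Total: 448 + 3707 + 3841 = 7996 J = 8.00 kJ

q = 8.00 kJ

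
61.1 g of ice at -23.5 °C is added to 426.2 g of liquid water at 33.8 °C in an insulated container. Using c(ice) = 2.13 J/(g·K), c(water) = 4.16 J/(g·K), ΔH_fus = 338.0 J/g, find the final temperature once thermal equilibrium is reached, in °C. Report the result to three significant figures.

T_f = 17.9 °C

Heat to bring ice to 0 °C and melt it: q₁ = 61.1×2.13×23.5 + 61.1×338.0 = 23710 J
Heat the water can supply cooling to 0 °C: 426.2×4.16×33.8 = 59927.1 J > q₁, so all ice melts.
Energy balance: 426.2×4.16×(33.8 − T) = 23710 + 61.1×4.16×(T − 0)
1772.992(33.8 − T) = 23710 + 254.176 T
59927.1 − 23710 = 2027.168 T
T = 36217.1 / 2027.168 = 17.87 °C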